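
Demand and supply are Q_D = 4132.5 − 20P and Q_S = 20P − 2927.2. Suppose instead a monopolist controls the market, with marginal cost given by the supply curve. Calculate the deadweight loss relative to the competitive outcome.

In inverse form: demand P = 206.625 − 0.05Q, supply P = 146.36 + 0.05Q.
Competitive equilibrium: 206.625 − 0.05Q = 146.36 + 0.05Q → Q* = 602.65, P* = 176.4925.
Marginal revenue: MR = 206.625 − 0.1Q. Set MR = MC: 206.625 − 0.1Q = 146.36 + 0.05Q → Q_m = 401.7667.
Price P_m = 206.625 − 0.05·401.7667 = 186.5367; MC(Q_m) = 146.36 + 0.05·401.7667 = 166.4483.
Competitive Q* = 602.65, so ΔQ = 200.8833; wedge = 186.5367 − 166.4483 = 20.0884.
Deadweight loss = ½ × 200.8833 × 20.0884 = 2017.71.

2017.71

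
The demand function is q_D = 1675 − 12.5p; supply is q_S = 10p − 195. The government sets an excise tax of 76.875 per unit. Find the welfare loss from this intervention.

16416.02

In inverse form: demand p = 134 − 0.08q, supply p = 19.5 + 0.1q.
Competitive equilibrium: 134 − 0.08q = 19.5 + 0.1q → q* = 636.11111, p* = 83.11111.
With the tax, the buyer price exceeds the seller price by 76.875: (134 − 0.08q) − (19.5 + 0.1q) = 76.875 → q' = 209.02778.
Δq = 636.11111 − 209.02778 = 427.08333; the wedge equals the tax, 76.875.
Deadweight loss = ½ × 427.08333 × 76.875 = 16416.02.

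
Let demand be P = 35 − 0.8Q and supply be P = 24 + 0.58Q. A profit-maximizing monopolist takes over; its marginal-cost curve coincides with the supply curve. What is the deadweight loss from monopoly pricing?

5.90

Competitive equilibrium: 35 − 0.8Q = 24 + 0.58Q → Q* = 7.971, P* = 28.6232.
Marginal revenue: MR = 35 − 1.6Q. Set MR = MC: 35 − 1.6Q = 24 + 0.58Q → Q_m = 5.0459.
Price P_m = 35 − 0.8·5.0459 = 30.9633; MC(Q_m) = 24 + 0.58·5.0459 = 26.9266.
Competitive Q* = 7.971, so ΔQ = 2.9251; wedge = 30.9633 − 26.9266 = 4.0367.
DWL = ½ × 2.9251 × 4.0367 = 5.90.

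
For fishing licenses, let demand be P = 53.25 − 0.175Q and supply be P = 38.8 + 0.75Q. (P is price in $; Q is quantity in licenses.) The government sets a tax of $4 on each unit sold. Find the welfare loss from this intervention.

Competitive equilibrium: 53.25 − 0.175Q = 38.8 + 0.75Q → Q* = 15.6216, P* = 50.5162.
With the tax, the buyer price exceeds the seller price by 4: (53.25 − 0.175Q) − (38.8 + 0.75Q) = 4 → Q' = 11.2973.
ΔQ = 15.6216 − 11.2973 = 4.3243; the wedge equals the tax, 4.
The triangle = ½ × 4.3243 × 4 = $8.65.

$8.65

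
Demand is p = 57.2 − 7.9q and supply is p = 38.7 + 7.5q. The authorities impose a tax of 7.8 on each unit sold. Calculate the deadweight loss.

1.98

Competitive equilibrium: 57.2 − 7.9q = 38.7 + 7.5q → q* = 1.2013, p* = 47.7097.
With the tax, the buyer price exceeds the seller price by 7.8: (57.2 − 7.9q) − (38.7 + 7.5q) = 7.8 → q' = 0.6948.
Δq = 1.2013 − 0.6948 = 0.5065; the wedge equals the tax, 7.8.
Deadweight loss = ½ × 0.5065 × 7.8 = 1.98.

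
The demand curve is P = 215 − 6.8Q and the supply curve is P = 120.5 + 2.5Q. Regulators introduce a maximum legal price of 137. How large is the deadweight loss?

Competitive equilibrium: 215 − 6.8Q = 120.5 + 2.5Q → Q* = 10.16129, P* = 145.90323.
At the ceiling P = 137, quantity supplied = (137 − 120.5)/2.5 = 6.6.
Willingness to pay at Q' = 6.6: 215 − 6.8·6.6 = 170.12.
ΔQ = 10.16129 − 6.6 = 3.56129; wedge = 170.12 − 137 = 33.12.
DWL = ½ × 3.56129 × 33.12 = 58.97.

58.97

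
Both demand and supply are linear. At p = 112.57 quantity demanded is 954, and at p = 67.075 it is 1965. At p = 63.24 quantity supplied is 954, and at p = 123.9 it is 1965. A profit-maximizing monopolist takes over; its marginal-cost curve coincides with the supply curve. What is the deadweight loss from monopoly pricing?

Demand slope = (67.075 − 112.57)/(1965 − 954) = −0.045, so p = 155.5 − 0.045q.
Supply slope = (123.9 − 63.24)/(1965 − 954) = 0.06, so p = 6 + 0.06q.
Competitive equilibrium: 155.5 − 0.045q = 6 + 0.06q → q* = 1423.8095, p* = 91.4286.
Marginal revenue: MR = 155.5 − 0.09q. Set MR = MC: 155.5 − 0.09q = 6 + 0.06q → q_m = 996.6667.
Price p_m = 155.5 − 0.045·996.6667 = 110.65; MC(q_m) = 6 + 0.06·996.6667 = 65.8.
Competitive q* = 1423.8095, so Δq = 427.1428; wedge = 110.65 − 65.8 = 44.85.
Deadweight loss = ½ × 427.1428 × 44.85 = 9578.68.

9578.68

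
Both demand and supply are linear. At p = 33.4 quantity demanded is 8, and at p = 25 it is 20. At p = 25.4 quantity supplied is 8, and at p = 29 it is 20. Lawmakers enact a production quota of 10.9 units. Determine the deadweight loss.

Demand slope = (25 − 33.4)/(20 − 8) = −0.7, so p = 39 − 0.7q.
Supply slope = (29 − 25.4)/(20 − 8) = 0.3, so p = 23 + 0.3q.
Competitive equilibrium: 39 − 0.7q = 23 + 0.3q → q* = 16, p* = 27.8.
At q = 10.9: demand price = 39 − 0.7·10.9 = 31.37; supply price = 23 + 0.3·10.9 = 26.27.
Δq = 16 − 10.9 = 5.1; wedge = 31.37 − 26.27 = 5.1.
Deadweight loss = ½ × 5.1 × 5.1 = 13.005.

13.005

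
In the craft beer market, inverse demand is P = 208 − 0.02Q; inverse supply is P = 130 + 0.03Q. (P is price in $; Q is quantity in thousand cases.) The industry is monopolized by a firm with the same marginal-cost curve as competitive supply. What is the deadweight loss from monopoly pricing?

$4966.53 thousand

Competitive equilibrium: 208 − 0.02Q = 130 + 0.03Q → Q* = 1560, P* = 176.8.
Marginal revenue: MR = 208 − 0.04Q. Set MR = MC: 208 − 0.04Q = 130 + 0.03Q → Q_m = 1114.2857.
Price P_m = 208 − 0.02·1114.2857 = 185.7143; MC(Q_m) = 130 + 0.03·1114.2857 = 163.4286.
Competitive Q* = 1560, so ΔQ = 445.7143; wedge = 185.7143 − 163.4286 = 22.2857.
Welfare loss = ½ × 445.7143 × 22.2857 = $4966.53 thousand.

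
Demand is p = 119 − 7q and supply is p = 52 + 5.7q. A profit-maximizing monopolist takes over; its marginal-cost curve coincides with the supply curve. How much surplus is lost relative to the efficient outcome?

22.31

Competitive equilibrium: 119 − 7q = 52 + 5.7q → q* = 5.2756, p* = 82.0709.
Marginal revenue: MR = 119 − 14q. Set MR = MC: 119 − 14q = 52 + 5.7q → q_m = 3.401.
Price p_m = 119 − 7·3.401 = 95.193; MC(q_m) = 52 + 5.7·3.401 = 71.3857.
Competitive q* = 5.2756, so Δq = 1.8746; wedge = 95.193 − 71.3857 = 23.8073.
The triangle = ½ × 1.8746 × 23.8073 = 22.31.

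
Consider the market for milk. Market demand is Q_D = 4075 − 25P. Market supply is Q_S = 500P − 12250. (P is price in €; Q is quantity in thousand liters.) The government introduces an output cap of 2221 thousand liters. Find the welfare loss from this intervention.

In inverse form: demand P = 163 − 0.04Q, supply P = 24.5 + 0.002Q.
Competitive equilibrium: 163 − 0.04Q = 24.5 + 0.002Q → Q* = 3297.619, P* = 31.0952.
At Q = 2221: demand price = 163 − 0.04·2221 = 74.16; supply price = 24.5 + 0.002·2221 = 28.942.
ΔQ = 3297.619 − 2221 = 1076.619; wedge = 74.16 − 28.942 = 45.218.
Deadweight loss = ½ × 1076.619 × 45.218 = €24341.28 thousand.

€24341.28 thousand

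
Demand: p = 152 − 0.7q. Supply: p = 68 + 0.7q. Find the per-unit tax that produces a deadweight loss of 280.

28

Competitive equilibrium: 152 − 0.7q = 68 + 0.7q → q* = 60, p* = 110.
A tax t gives Δq = t/1.4 and wedge t, so DWL = t²/2.8.
t²/2.8 = 280 → t² = 784 → t = 28.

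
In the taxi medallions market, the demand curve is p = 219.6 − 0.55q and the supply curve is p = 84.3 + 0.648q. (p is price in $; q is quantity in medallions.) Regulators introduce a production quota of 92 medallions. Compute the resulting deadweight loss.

$262.61

Competitive equilibrium: 219.6 − 0.55q = 84.3 + 0.648q → q* = 112.9382, p* = 157.484.
At q = 92: demand price = 219.6 − 0.55·92 = 169; supply price = 84.3 + 0.648·92 = 143.916.
Δq = 112.9382 − 92 = 20.9382; wedge = 169 − 143.916 = 25.084.
DWL = ½ × 20.9382 × 25.084 = $262.61.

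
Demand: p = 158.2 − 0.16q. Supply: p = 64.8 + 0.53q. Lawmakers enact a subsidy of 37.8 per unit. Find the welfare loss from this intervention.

Competitive equilibrium: 158.2 − 0.16q = 64.8 + 0.53q → q* = 135.3623, p* = 136.542.
The subsidy lowers effective supply by 37.8: p = 27 + 0.53q.
New quantity: 158.2 − 0.16q = 27 + 0.53q → q' = 190.1449.
Overproduction Δq = 190.1449 − 135.3623 = 54.7826; wedge = subsidy = 37.8.
The triangle = ½ × 54.7826 × 37.8 = 1035.39.

1035.39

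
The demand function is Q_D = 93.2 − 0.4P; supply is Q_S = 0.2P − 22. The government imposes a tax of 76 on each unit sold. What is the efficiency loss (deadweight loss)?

In inverse form: demand P = 233 − 2.5Q, supply P = 110 + 5Q.
Competitive equilibrium: 233 − 2.5Q = 110 + 5Q → Q* = 16.4, P* = 192.
With the tax, the buyer price exceeds the seller price by 76: (233 − 2.5Q) − (110 + 5Q) = 76 → Q' = 6.2667.
ΔQ = 16.4 − 6.2667 = 10.1333; the wedge equals the tax, 76.
The triangle = ½ × 10.1333 × 76 = 385.07.

385.07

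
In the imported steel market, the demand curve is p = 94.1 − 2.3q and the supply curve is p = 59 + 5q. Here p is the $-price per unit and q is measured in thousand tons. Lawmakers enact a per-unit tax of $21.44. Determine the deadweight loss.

Competitive equilibrium: 94.1 − 2.3q = 59 + 5q → q* = 4.8082, p* = 83.0411.
With the tax, the buyer price exceeds the seller price by 21.44: (94.1 − 2.3q) − (59 + 5q) = 21.44 → q' = 1.8712.
Δq = 4.8082 − 1.8712 = 2.937; the wedge equals the tax, 21.44.
Welfare loss = ½ × 2.937 × 21.44 = $31.48 thousand.

$31.48 thousand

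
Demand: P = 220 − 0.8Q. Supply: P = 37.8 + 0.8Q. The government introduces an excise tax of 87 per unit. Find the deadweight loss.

2365.31

Competitive equilibrium: 220 − 0.8Q = 37.8 + 0.8Q → Q* = 113.875, P* = 128.9.
With the tax, the buyer price exceeds the seller price by 87: (220 − 0.8Q) − (37.8 + 0.8Q) = 87 → Q' = 59.5.
ΔQ = 113.875 − 59.5 = 54.375; the wedge equals the tax, 87.
DWL = ½ × 54.375 × 87 = 2365.31.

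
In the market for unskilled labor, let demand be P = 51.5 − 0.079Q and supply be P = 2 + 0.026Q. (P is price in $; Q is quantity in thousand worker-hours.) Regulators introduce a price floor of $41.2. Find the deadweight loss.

Competitive equilibrium: 51.5 − 0.079Q = 2 + 0.026Q → Q* = 471.4286, P* = 14.2571.
At the floor P = 41.2, quantity demanded = (51.5 − 41.2)/0.079 = 130.3797.
Sellers' marginal cost at Q' = 130.3797: 2 + 0.026·130.3797 = 5.3899.
ΔQ = 471.4286 − 130.3797 = 341.0489; wedge = 41.2 − 5.3899 = 35.8101.
Welfare loss = ½ × 341.0489 × 35.8101 = $6106.50 thousand.

$6106.50 thousand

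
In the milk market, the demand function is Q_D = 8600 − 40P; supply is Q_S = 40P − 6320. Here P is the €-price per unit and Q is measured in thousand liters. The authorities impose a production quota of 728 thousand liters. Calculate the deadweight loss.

In inverse form: demand P = 215 − 0.025Q, supply P = 158 + 0.025Q.
Competitive equilibrium: 215 − 0.025Q = 158 + 0.025Q → Q* = 1140, P* = 186.5.
At Q = 728: demand price = 215 − 0.025·728 = 196.8; supply price = 158 + 0.025·728 = 176.2.
ΔQ = 1140 − 728 = 412; wedge = 196.8 − 176.2 = 20.6.
Deadweight loss = ½ × 412 × 20.6 = €4243.60 thousand.

€4243.60 thousand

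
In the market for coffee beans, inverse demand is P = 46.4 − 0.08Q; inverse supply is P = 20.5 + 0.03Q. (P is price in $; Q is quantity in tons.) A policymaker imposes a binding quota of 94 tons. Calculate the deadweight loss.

Competitive equilibrium: 46.4 − 0.08Q = 20.5 + 0.03Q → Q* = 235.4545, P* = 27.5636.
At Q = 94: demand price = 46.4 − 0.08·94 = 38.88; supply price = 20.5 + 0.03·94 = 23.32.
ΔQ = 235.4545 − 94 = 141.4545; wedge = 38.88 − 23.32 = 15.56.
The triangle = ½ × 141.4545 × 15.56 = $1100.52.

$1100.52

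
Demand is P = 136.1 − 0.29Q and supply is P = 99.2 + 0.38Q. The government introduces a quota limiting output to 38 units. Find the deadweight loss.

97.67

Competitive equilibrium: 136.1 − 0.29Q = 99.2 + 0.38Q → Q* = 55.0746, P* = 120.1284.
At Q = 38: demand price = 136.1 − 0.29·38 = 125.08; supply price = 99.2 + 0.38·38 = 113.64.
ΔQ = 55.0746 − 38 = 17.0746; wedge = 125.08 − 113.64 = 11.44.
The triangle = ½ × 17.0746 × 11.44 = 97.67.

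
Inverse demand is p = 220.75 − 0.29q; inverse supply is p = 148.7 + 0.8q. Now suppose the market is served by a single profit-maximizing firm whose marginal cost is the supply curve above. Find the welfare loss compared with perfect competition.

Competitive equilibrium: 220.75 − 0.29q = 148.7 + 0.8q → q* = 66.1009, p* = 201.5807.
Marginal revenue: MR = 220.75 − 0.58q. Set MR = MC: 220.75 − 0.58q = 148.7 + 0.8q → q_m = 52.2101.
Price p_m = 220.75 − 0.29·52.2101 = 205.6091; MC(q_m) = 148.7 + 0.8·52.2101 = 190.4681.
Competitive q* = 66.1009, so Δq = 13.8908; wedge = 205.6091 − 190.4681 = 15.141.
DWL = ½ × 13.8908 × 15.141 = 105.16.

105.16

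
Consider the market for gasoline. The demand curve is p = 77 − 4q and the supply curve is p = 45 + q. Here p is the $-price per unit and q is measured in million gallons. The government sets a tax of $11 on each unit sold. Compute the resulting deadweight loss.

Competitive equilibrium: 77 − 4q = 45 + q → q* = 6.4, p* = 51.4.
With the tax, the buyer price exceeds the seller price by 11: (77 − 4q) − (45 + q) = 11 → q' = 4.2.
Δq = 6.4 − 4.2 = 2.2; the wedge equals the tax, 11.
Welfare loss = ½ × 2.2 × 11 = $12.10 million.

$12.10 million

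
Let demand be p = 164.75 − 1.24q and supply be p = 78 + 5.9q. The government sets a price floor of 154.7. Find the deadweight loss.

Competitive equilibrium: 164.75 − 1.24q = 78 + 5.9q → q* = 12.1499, p* = 149.6842.
At the floor p = 154.7, quantity demanded = (164.75 − 154.7)/1.24 = 8.1048.
Sellers' marginal cost at q' = 8.1048: 78 + 5.9·8.1048 = 125.8183.
Δq = 12.1499 − 8.1048 = 4.0451; wedge = 154.7 − 125.8183 = 28.8817.
DWL = ½ × 4.0451 × 28.8817 = 58.41.

58.41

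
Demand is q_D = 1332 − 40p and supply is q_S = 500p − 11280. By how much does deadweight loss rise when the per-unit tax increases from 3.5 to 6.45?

543.56

In inverse form: demand p = 33.3 − 0.025q, supply p = 22.56 + 0.002q.
Competitive equilibrium: 33.3 − 0.025q = 22.56 + 0.002q → q* = 397.7778, p* = 23.3556.
For a per-unit tax t: Δq = t/0.027, so DWL = ½·t·(t/0.027) = t²/0.054.
At t = 3.5: DWL = 226.8519. At t = 6.45: DWL = 770.4167.
Increase = 770.4167 − 226.8519 = 543.56.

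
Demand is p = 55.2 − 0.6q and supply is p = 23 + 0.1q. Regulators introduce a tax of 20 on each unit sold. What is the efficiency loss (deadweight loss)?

285.71

Competitive equilibrium: 55.2 − 0.6q = 23 + 0.1q → q* = 46, p* = 27.6.
With the tax, the buyer price exceeds the seller price by 20: (55.2 − 0.6q) − (23 + 0.1q) = 20 → q' = 17.4286.
Δq = 46 − 17.4286 = 28.5714; the wedge equals the tax, 20.
Welfare loss = ½ × 28.5714 × 20 = 285.71.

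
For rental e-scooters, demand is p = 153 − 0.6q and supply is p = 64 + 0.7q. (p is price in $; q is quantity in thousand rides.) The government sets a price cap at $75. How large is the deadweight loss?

$1808.48 thousand

Competitive equilibrium: 153 − 0.6q = 64 + 0.7q → q* = 68.46154, p* = 111.92308.
At the ceiling p = 75, quantity supplied = (75 − 64)/0.7 = 15.71429.
Willingness to pay at q' = 15.71429: 153 − 0.6·15.71429 = 143.57143.
Δq = 68.46154 − 15.71429 = 52.74725; wedge = 143.57143 − 75 = 68.57143.
DWL = ½ × 52.74725 × 68.57143 = $1808.48 thousand.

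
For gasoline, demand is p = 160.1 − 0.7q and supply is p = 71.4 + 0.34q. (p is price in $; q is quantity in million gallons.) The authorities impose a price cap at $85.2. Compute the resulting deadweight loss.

$1039.02 million

Competitive equilibrium: 160.1 − 0.7q = 71.4 + 0.34q → q* = 85.2885, p* = 100.3981.
At the ceiling p = 85.2, quantity supplied = (85.2 − 71.4)/0.34 = 40.5882.
Willingness to pay at q' = 40.5882: 160.1 − 0.7·40.5882 = 131.6883.
Δq = 85.2885 − 40.5882 = 44.7003; wedge = 131.6883 − 85.2 = 46.4883.
DWL = ½ × 44.7003 × 46.4883 = $1039.02 million.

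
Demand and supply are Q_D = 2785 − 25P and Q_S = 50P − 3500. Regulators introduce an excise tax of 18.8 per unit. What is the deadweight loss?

2945.33

In inverse form: demand P = 111.4 − 0.04Q, supply P = 70 + 0.02Q.
Competitive equilibrium: 111.4 − 0.04Q = 70 + 0.02Q → Q* = 690, P* = 83.8.
With the tax, the buyer price exceeds the seller price by 18.8: (111.4 − 0.04Q) − (70 + 0.02Q) = 18.8 → Q' = 376.6667.
ΔQ = 690 − 376.6667 = 313.3333; the wedge equals the tax, 18.8.
Deadweight loss = ½ × 313.3333 × 18.8 = 2945.33.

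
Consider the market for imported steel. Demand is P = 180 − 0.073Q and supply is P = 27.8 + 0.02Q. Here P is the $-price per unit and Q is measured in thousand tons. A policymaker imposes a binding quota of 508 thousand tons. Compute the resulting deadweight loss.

$59224.53 thousand

Competitive equilibrium: 180 − 0.073Q = 27.8 + 0.02Q → Q* = 1636.55914, P* = 60.53118.
At Q = 508: demand price = 180 − 0.073·508 = 142.916; supply price = 27.8 + 0.02·508 = 37.96.
ΔQ = 1636.55914 − 508 = 1128.55914; wedge = 142.916 − 37.96 = 104.956.
The triangle = ½ × 1128.55914 × 104.956 = $59224.53 thousand.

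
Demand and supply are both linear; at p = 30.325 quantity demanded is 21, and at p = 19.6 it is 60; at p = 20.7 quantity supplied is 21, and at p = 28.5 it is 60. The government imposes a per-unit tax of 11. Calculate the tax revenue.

199.16

Demand slope = (19.6 − 30.325)/(60 − 21) = −0.275, so p = 36.1 − 0.275q.
Supply slope = (28.5 − 20.7)/(60 − 21) = 0.2, so p = 16.5 + 0.2q.
Competitive equilibrium: 36.1 − 0.275q = 16.5 + 0.2q → q* = 41.2632, p* = 24.7526.
With the tax, the buyer price exceeds the seller price by 11: (36.1 − 0.275q) − (16.5 + 0.2q) = 11 → q' = 18.1053.
Tax revenue = 11 × 18.1053 = 199.16.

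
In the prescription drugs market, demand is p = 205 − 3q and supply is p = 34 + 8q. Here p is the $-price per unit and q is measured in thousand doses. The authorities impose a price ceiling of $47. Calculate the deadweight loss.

Competitive equilibrium: 205 − 3q = 34 + 8q → q* = 15.54545, p* = 158.36364.
At the ceiling p = 47, quantity supplied = (47 − 34)/8 = 1.625.
Willingness to pay at q' = 1.625: 205 − 3·1.625 = 200.125.
Δq = 15.54545 − 1.625 = 13.92045; wedge = 200.125 − 47 = 153.125.
DWL = ½ × 13.92045 × 153.125 = $1065.78 thousand.

$1065.78 thousand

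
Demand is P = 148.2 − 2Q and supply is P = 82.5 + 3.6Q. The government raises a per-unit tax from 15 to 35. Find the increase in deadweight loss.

89.29

Competitive equilibrium: 148.2 − 2Q = 82.5 + 3.6Q → Q* = 11.7321, P* = 124.7357.
For a per-unit tax t: ΔQ = t/5.6, so DWL = ½·t·(t/5.6) = t²/11.2.
At t = 15: DWL = 20.089. At t = 35: DWL = 109.375.
Increase = 109.375 − 20.089 = 89.29.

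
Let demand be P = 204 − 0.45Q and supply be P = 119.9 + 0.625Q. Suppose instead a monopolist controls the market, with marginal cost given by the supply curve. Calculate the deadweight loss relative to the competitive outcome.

286.44

Competitive equilibrium: 204 − 0.45Q = 119.9 + 0.625Q → Q* = 78.2326, P* = 168.7953.
Marginal revenue: MR = 204 − 0.9Q. Set MR = MC: 204 − 0.9Q = 119.9 + 0.625Q → Q_m = 55.1475.
Price P_m = 204 − 0.45·55.1475 = 179.1836; MC(Q_m) = 119.9 + 0.625·55.1475 = 154.3672.
Competitive Q* = 78.2326, so ΔQ = 23.0851; wedge = 179.1836 − 154.3672 = 24.8164.
Deadweight loss = ½ × 23.0851 × 24.8164 = 286.44.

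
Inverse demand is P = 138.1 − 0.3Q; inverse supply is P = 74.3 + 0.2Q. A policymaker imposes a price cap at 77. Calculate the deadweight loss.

3254.70

Competitive equilibrium: 138.1 − 0.3Q = 74.3 + 0.2Q → Q* = 127.6, P* = 99.82.
At the ceiling P = 77, quantity supplied = (77 − 74.3)/0.2 = 13.5.
Willingness to pay at Q' = 13.5: 138.1 − 0.3·13.5 = 134.05.
ΔQ = 127.6 − 13.5 = 114.1; wedge = 134.05 − 77 = 57.05.
Welfare loss = ½ × 114.1 × 57.05 = 3254.70.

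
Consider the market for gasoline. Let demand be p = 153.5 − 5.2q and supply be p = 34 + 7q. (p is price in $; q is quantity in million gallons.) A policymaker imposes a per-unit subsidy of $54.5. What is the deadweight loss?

Competitive equilibrium: 153.5 − 5.2q = 34 + 7q → q* = 9.7951, p* = 102.5656.
The subsidy lowers effective supply by 54.5: p = 7q − 20.5.
New quantity: 153.5 − 5.2q = 7q − 20.5 → q' = 14.2623.
Overproduction Δq = 14.2623 − 9.7951 = 4.4672; wedge = subsidy = 54.5.
The triangle = ½ × 4.4672 × 54.5 = $121.73 million.

$121.73 million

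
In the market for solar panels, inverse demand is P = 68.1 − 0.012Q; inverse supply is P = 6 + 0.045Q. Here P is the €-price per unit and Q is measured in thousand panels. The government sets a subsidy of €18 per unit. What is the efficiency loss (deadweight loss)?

Competitive equilibrium: 68.1 − 0.012Q = 6 + 0.045Q → Q* = 1089.4737, P* = 55.0263.
The subsidy lowers effective supply by 18: P = 0.045Q − 12.
New quantity: 68.1 − 0.012Q = 0.045Q − 12 → Q' = 1405.2632.
Overproduction ΔQ = 1405.2632 − 1089.4737 = 315.7895; wedge = subsidy = 18.
Welfare loss = ½ × 315.7895 × 18 = €2842.11 thousand.

€2842.11 thousand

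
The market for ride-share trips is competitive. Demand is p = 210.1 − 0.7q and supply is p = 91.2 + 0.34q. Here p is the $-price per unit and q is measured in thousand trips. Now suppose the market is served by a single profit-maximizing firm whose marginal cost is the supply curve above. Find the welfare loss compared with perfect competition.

Competitive equilibrium: 210.1 − 0.7q = 91.2 + 0.34q → q* = 114.32692, p* = 130.07115.
Marginal revenue: MR = 210.1 − 1.4q. Set MR = MC: 210.1 − 1.4q = 91.2 + 0.34q → q_m = 68.33333.
Price p_m = 210.1 − 0.7·68.33333 = 162.26667; MC(q_m) = 91.2 + 0.34·68.33333 = 114.43333.
Competitive q* = 114.32692, so Δq = 45.99359; wedge = 162.26667 − 114.43333 = 47.83334.
Welfare loss = ½ × 45.99359 × 47.83334 = $1100.01 thousand.

$1100.01 thousand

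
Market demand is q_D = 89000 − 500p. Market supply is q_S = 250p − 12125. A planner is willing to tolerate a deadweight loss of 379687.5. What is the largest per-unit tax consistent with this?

67.5

In inverse form: demand p = 178 − 0.002q, supply p = 48.5 + 0.004q.
Competitive equilibrium: 178 − 0.002q = 48.5 + 0.004q → q* = 21583.3333, p* = 134.8333.
A tax t gives Δq = t/0.006 and wedge t, so DWL = t²/0.012.
t²/0.012 = 379687.5 → t² = 4556.25 → t = 67.5.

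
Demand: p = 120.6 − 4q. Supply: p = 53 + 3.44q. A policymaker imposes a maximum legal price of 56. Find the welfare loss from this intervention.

Competitive equilibrium: 120.6 − 4q = 53 + 3.44q → q* = 9.086, p* = 84.2559.
At the ceiling p = 56, quantity supplied = (56 − 53)/3.44 = 0.8721.
Willingness to pay at q' = 0.8721: 120.6 − 4·0.8721 = 117.1116.
Δq = 9.086 − 0.8721 = 8.2139; wedge = 117.1116 − 56 = 61.1116.
The triangle = ½ × 8.2139 × 61.1116 = 250.98.

250.98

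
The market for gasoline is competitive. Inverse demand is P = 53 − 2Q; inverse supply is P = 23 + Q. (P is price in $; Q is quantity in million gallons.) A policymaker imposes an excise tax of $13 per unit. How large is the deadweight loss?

$28.17 million

Competitive equilibrium: 53 − 2Q = 23 + Q → Q* = 10, P* = 33.
With the tax, the buyer price exceeds the seller price by 13: (53 − 2Q) − (23 + Q) = 13 → Q' = 5.6667.
ΔQ = 10 − 5.6667 = 4.3333; the wedge equals the tax, 13.
Welfare loss = ½ × 4.3333 × 13 = $28.17 million.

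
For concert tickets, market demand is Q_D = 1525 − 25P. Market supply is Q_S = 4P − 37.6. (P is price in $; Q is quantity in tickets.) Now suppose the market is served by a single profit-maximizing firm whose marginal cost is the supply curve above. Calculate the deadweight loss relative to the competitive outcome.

$67.45

In inverse form: demand P = 61 − 0.04Q, supply P = 9.4 + 0.25Q.
Competitive equilibrium: 61 − 0.04Q = 9.4 + 0.25Q → Q* = 177.931, P* = 53.8828.
Marginal revenue: MR = 61 − 0.08Q. Set MR = MC: 61 − 0.08Q = 9.4 + 0.25Q → Q_m = 156.3636.
Price P_m = 61 − 0.04·156.3636 = 54.7455; MC(Q_m) = 9.4 + 0.25·156.3636 = 48.4909.
Competitive Q* = 177.931, so ΔQ = 21.5674; wedge = 54.7455 − 48.4909 = 6.2546.
Deadweight loss = ½ × 21.5674 × 6.2546 = $67.45.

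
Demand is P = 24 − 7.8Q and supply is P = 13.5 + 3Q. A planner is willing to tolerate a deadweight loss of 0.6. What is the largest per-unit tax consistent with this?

Competitive equilibrium: 24 − 7.8Q = 13.5 + 3Q → Q* = 0.9722, P* = 16.4167.
A tax t gives ΔQ = t/10.8 and wedge t, so DWL = t²/21.6.
t²/21.6 = 0.6 → t² = 12.96 → t = 3.6.

3.6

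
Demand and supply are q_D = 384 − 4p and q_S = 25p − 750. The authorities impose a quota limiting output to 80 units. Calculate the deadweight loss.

In inverse form: demand p = 96 − 0.25q, supply p = 30 + 0.04q.
Competitive equilibrium: 96 − 0.25q = 30 + 0.04q → q* = 227.5862, p* = 39.1034.
At q = 80: demand price = 96 − 0.25·80 = 76; supply price = 30 + 0.04·80 = 33.2.
Δq = 227.5862 − 80 = 147.5862; wedge = 76 − 33.2 = 42.8.
The triangle = ½ × 147.5862 × 42.8 = 3158.34.

3158.34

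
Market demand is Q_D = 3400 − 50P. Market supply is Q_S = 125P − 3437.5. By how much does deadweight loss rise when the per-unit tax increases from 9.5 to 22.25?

In inverse form: demand P = 68 − 0.02Q, supply P = 27.5 + 0.008Q.
Competitive equilibrium: 68 − 0.02Q = 27.5 + 0.008Q → Q* = 1446.4286, P* = 39.0714.
For a per-unit tax t: ΔQ = t/0.028, so DWL = ½·t·(t/0.028) = t²/0.056.
At t = 9.5: DWL = 1611.6071. At t = 22.25: DWL = 8840.4018.
Increase = 8840.4018 − 1611.6071 = 7228.79.

7228.79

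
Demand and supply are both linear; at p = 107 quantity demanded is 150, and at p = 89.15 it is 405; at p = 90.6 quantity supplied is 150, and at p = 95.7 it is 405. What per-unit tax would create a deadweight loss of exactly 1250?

15

Demand slope = (89.15 − 107)/(405 − 150) = −0.07, so p = 117.5 − 0.07q.
Supply slope = (95.7 − 90.6)/(405 − 150) = 0.02, so p = 87.6 + 0.02q.
Competitive equilibrium: 117.5 − 0.07q = 87.6 + 0.02q → q* = 332.2222, p* = 94.2444.
A tax t gives Δq = t/0.09 and wedge t, so DWL = t²/0.18.
t²/0.18 = 1250 → t² = 225 → t = 15.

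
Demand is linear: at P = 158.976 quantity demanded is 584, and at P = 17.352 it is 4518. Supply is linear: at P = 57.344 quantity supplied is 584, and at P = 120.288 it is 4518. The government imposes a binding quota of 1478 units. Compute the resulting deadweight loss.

Demand slope = (17.352 − 158.976)/(4518 − 584) = −0.036, so P = 180 − 0.036Q.
Supply slope = (120.288 − 57.344)/(4518 − 584) = 0.016, so P = 48 + 0.016Q.
Competitive equilibrium: 180 − 0.036Q = 48 + 0.016Q → Q* = 2538.46154, P* = 88.61538.
At Q = 1478: demand price = 180 − 0.036·1478 = 126.792; supply price = 48 + 0.016·1478 = 71.648.
ΔQ = 2538.46154 − 1478 = 1060.46154; wedge = 126.792 − 71.648 = 55.144.
DWL = ½ × 1060.46154 × 55.144 = 29239.05.

29239.05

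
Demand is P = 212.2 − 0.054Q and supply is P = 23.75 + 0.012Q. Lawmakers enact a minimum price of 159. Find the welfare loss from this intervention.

Competitive equilibrium: 212.2 − 0.054Q = 23.75 + 0.012Q → Q* = 2855.3030303, P* = 58.0136364.
At the floor P = 159, quantity demanded = (212.2 − 159)/0.054 = 985.1851852.
Sellers' marginal cost at Q' = 985.1851852: 23.75 + 0.012·985.1851852 = 35.5722222.
ΔQ = 2855.3030303 − 985.1851852 = 1870.1178451; wedge = 159 − 35.5722222 = 123.4277778.
DWL = ½ × 1870.1178451 × 123.4277778 = 115412.24.

115412.24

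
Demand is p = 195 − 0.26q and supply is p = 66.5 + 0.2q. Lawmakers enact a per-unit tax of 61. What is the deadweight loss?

Competitive equilibrium: 195 − 0.26q = 66.5 + 0.2q → q* = 279.3478, p* = 122.3696.
With the tax, the buyer price exceeds the seller price by 61: (195 − 0.26q) − (66.5 + 0.2q) = 61 → q' = 146.7391.
Δq = 279.3478 − 146.7391 = 132.6087; the wedge equals the tax, 61.
The triangle = ½ × 132.6087 × 61 = 4044.57.

4044.57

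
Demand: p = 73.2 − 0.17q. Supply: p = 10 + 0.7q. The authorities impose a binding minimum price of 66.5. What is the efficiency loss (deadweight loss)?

480.40

Competitive equilibrium: 73.2 − 0.17q = 10 + 0.7q → q* = 72.6437, p* = 60.8506.
At the floor p = 66.5, quantity demanded = (73.2 − 66.5)/0.17 = 39.4118.
Sellers' marginal cost at q' = 39.4118: 10 + 0.7·39.4118 = 37.5883.
Δq = 72.6437 − 39.4118 = 33.2319; wedge = 66.5 − 37.5883 = 28.9117.
Deadweight loss = ½ × 33.2319 × 28.9117 = 480.40.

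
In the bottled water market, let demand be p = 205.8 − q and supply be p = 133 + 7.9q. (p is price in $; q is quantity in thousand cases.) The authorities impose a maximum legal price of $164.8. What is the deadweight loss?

$76.80 thousand

Competitive equilibrium: 205.8 − q = 133 + 7.9q → q* = 8.17978, p* = 197.62022.
At the ceiling p = 164.8, quantity supplied = (164.8 − 133)/7.9 = 4.02532.
Willingness to pay at q' = 4.02532: 205.8 − 1·4.02532 = 201.77468.
Δq = 8.17978 − 4.02532 = 4.15446; wedge = 201.77468 − 164.8 = 36.97468.
The triangle = ½ × 4.15446 × 36.97468 = $76.80 thousand.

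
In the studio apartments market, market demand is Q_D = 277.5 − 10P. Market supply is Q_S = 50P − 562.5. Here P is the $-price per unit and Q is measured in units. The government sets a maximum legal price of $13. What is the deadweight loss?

$150

In inverse form: demand P = 27.75 − 0.1Q, supply P = 11.25 + 0.02Q.
Competitive equilibrium: 27.75 − 0.1Q = 11.25 + 0.02Q → Q* = 137.5, P* = 14.
At the ceiling P = 13, quantity supplied = (13 − 11.25)/0.02 = 87.5.
Willingness to pay at Q' = 87.5: 27.75 − 0.1·87.5 = 19.
ΔQ = 137.5 − 87.5 = 50; wedge = 19 − 13 = 6.
DWL = ½ × 50 × 6 = $150.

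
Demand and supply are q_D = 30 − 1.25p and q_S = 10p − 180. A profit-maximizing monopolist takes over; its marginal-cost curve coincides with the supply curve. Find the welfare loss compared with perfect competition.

4.43

In inverse form: demand p = 24 − 0.8q, supply p = 18 + 0.1q.
Competitive equilibrium: 24 − 0.8q = 18 + 0.1q → q* = 6.6667, p* = 18.6667.
Marginal revenue: MR = 24 − 1.6q. Set MR = MC: 24 − 1.6q = 18 + 0.1q → q_m = 3.5294.
Price p_m = 24 − 0.8·3.5294 = 21.1765; MC(q_m) = 18 + 0.1·3.5294 = 18.3529.
Competitive q* = 6.6667, so Δq = 3.1373; wedge = 21.1765 − 18.3529 = 2.8236.
The triangle = ½ × 3.1373 × 2.8236 = 4.43.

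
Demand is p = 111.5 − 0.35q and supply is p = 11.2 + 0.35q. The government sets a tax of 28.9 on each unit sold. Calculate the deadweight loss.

Competitive equilibrium: 111.5 − 0.35q = 11.2 + 0.35q → q* = 143.2857, p* = 61.35.
With the tax, the buyer price exceeds the seller price by 28.9: (111.5 − 0.35q) − (11.2 + 0.35q) = 28.9 → q' = 102.
Δq = 143.2857 − 102 = 41.2857; the wedge equals the tax, 28.9.
The triangle = ½ × 41.2857 × 28.9 = 596.58.

596.58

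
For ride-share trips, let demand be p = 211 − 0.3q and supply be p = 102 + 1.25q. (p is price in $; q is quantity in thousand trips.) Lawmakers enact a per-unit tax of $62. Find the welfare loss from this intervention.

Competitive equilibrium: 211 − 0.3q = 102 + 1.25q → q* = 70.3226, p* = 189.9032.
With the tax, the buyer price exceeds the seller price by 62: (211 − 0.3q) − (102 + 1.25q) = 62 → q' = 30.3226.
Δq = 70.3226 − 30.3226 = 40; the wedge equals the tax, 62.
The triangle = ½ × 40 × 62 = $1240 thousand.

$1240 thousand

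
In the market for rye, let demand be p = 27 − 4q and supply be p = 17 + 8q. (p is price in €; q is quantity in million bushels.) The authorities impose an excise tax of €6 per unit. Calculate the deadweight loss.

Competitive equilibrium: 27 − 4q = 17 + 8q → q* = 0.8333, p* = 23.6667.
With the tax, the buyer price exceeds the seller price by 6: (27 − 4q) − (17 + 8q) = 6 → q' = 0.3333.
Δq = 0.8333 − 0.3333 = 0.5; the wedge equals the tax, 6.
Welfare loss = ½ × 0.5 × 6 = €1.50 million.

€1.50 million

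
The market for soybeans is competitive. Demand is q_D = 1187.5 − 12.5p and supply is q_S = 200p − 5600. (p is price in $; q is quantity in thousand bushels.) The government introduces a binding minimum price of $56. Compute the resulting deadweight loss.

In inverse form: demand p = 95 − 0.08q, supply p = 28 + 0.005q.
Competitive equilibrium: 95 − 0.08q = 28 + 0.005q → q* = 788.2353, p* = 31.9412.
At the floor p = 56, quantity demanded = (95 − 56)/0.08 = 487.5.
Sellers' marginal cost at q' = 487.5: 28 + 0.005·487.5 = 30.4375.
Δq = 788.2353 − 487.5 = 300.7353; wedge = 56 − 30.4375 = 25.5625.
The triangle = ½ × 300.7353 × 25.5625 = $3843.77 thousand.

$3843.77 thousand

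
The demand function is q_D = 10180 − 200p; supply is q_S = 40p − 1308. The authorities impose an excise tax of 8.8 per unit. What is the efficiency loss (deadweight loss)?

In inverse form: demand p = 50.9 − 0.005q, supply p = 32.7 + 0.025q.
Competitive equilibrium: 50.9 − 0.005q = 32.7 + 0.025q → q* = 606.6667, p* = 47.8667.
With the tax, the buyer price exceeds the seller price by 8.8: (50.9 − 0.005q) − (32.7 + 0.025q) = 8.8 → q' = 313.3333.
Δq = 606.6667 − 313.3333 = 293.3334; the wedge equals the tax, 8.8.
Welfare loss = ½ × 293.3334 × 8.8 = 1290.67.

1290.67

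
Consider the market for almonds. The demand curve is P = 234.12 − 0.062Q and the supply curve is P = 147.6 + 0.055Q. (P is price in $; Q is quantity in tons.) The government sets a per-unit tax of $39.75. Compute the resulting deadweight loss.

$6752.40

Competitive equilibrium: 234.12 − 0.062Q = 147.6 + 0.055Q → Q* = 739.4872, P* = 188.2718.
With the tax, the buyer price exceeds the seller price by 39.75: (234.12 − 0.062Q) − (147.6 + 0.055Q) = 39.75 → Q' = 399.7436.
ΔQ = 739.4872 − 399.7436 = 339.7436; the wedge equals the tax, 39.75.
Deadweight loss = ½ × 339.7436 × 39.75 = $6752.40.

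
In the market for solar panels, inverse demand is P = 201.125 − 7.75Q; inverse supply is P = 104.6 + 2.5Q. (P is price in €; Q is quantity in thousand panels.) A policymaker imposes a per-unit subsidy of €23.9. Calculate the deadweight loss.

Competitive equilibrium: 201.125 − 7.75Q = 104.6 + 2.5Q → Q* = 9.4171, P* = 128.1427.
The subsidy lowers effective supply by 23.9: P = 80.7 + 2.5Q.
New quantity: 201.125 − 7.75Q = 80.7 + 2.5Q → Q' = 11.7488.
Overproduction ΔQ = 11.7488 − 9.4171 = 2.3317; wedge = subsidy = 23.9.
DWL = ½ × 2.3317 × 23.9 = €27.86 thousand.

€27.86 thousand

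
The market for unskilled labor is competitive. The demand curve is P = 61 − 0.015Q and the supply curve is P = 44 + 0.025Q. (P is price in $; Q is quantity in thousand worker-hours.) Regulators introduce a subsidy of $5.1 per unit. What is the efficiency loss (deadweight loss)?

$325.125 thousand

Competitive equilibrium: 61 − 0.015Q = 44 + 0.025Q → Q* = 425, P* = 54.625.
The subsidy lowers effective supply by 5.1: P = 38.9 + 0.025Q.
New quantity: 61 − 0.015Q = 38.9 + 0.025Q → Q' = 552.5.
Overproduction ΔQ = 552.5 − 425 = 127.5; wedge = subsidy = 5.1.
Deadweight loss = ½ × 127.5 × 5.1 = $325.125 thousand.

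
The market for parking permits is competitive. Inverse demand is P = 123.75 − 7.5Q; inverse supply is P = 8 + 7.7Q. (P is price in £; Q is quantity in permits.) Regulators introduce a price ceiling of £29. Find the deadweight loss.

Competitive equilibrium: 123.75 − 7.5Q = 8 + 7.7Q → Q* = 7.6151, P* = 66.6365.
At the ceiling P = 29, quantity supplied = (29 − 8)/7.7 = 2.7273.
Willingness to pay at Q' = 2.7273: 123.75 − 7.5·2.7273 = 103.2953.
ΔQ = 7.6151 − 2.7273 = 4.8878; wedge = 103.2953 − 29 = 74.2953.
DWL = ½ × 4.8878 × 74.2953 = £181.57.

£181.57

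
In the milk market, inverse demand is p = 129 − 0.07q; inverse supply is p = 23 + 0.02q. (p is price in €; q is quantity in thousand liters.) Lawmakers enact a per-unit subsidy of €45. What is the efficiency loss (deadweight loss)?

Competitive equilibrium: 129 − 0.07q = 23 + 0.02q → q* = 1177.7778, p* = 46.5556.
The subsidy lowers effective supply by 45: p = 0.02q − 22.
New quantity: 129 − 0.07q = 0.02q − 22 → q' = 1677.7778.
Overproduction Δq = 1677.7778 − 1177.7778 = 500; wedge = subsidy = 45.
Deadweight loss = ½ × 500 × 45 = €11250 thousand.

€11250 thousand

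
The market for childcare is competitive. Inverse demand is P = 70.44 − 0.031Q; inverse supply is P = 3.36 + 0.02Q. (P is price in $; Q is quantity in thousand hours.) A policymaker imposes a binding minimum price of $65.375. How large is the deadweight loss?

$33835.69 thousand

Competitive equilibrium: 70.44 − 0.031Q = 3.36 + 0.02Q → Q* = 1315.29412, P* = 29.66588.
At the floor P = 65.375, quantity demanded = (70.44 − 65.375)/0.031 = 163.3871.
Sellers' marginal cost at Q' = 163.3871: 3.36 + 0.02·163.3871 = 6.62774.
ΔQ = 1315.29412 − 163.3871 = 1151.90702; wedge = 65.375 − 6.62774 = 58.74726.
Deadweight loss = ½ × 1151.90702 × 58.74726 = $33835.69 thousand.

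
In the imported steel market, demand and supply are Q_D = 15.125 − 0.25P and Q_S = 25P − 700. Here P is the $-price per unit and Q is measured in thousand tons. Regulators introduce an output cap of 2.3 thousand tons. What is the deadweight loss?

In inverse form: demand P = 60.5 − 4Q, supply P = 28 + 0.04Q.
Competitive equilibrium: 60.5 − 4Q = 28 + 0.04Q → Q* = 8.0446, P* = 28.3218.
At Q = 2.3: demand price = 60.5 − 4·2.3 = 51.3; supply price = 28 + 0.04·2.3 = 28.092.
ΔQ = 8.0446 − 2.3 = 5.7446; wedge = 51.3 − 28.092 = 23.208.
Welfare loss = ½ × 5.7446 × 23.208 = $66.66 thousand.

$66.66 thousand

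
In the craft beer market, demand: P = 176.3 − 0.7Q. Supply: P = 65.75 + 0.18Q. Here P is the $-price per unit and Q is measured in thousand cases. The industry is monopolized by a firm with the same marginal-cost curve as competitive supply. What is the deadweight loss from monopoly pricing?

$1362.97 thousand

Competitive equilibrium: 176.3 − 0.7Q = 65.75 + 0.18Q → Q* = 125.625, P* = 88.3625.
Marginal revenue: MR = 176.3 − 1.4Q. Set MR = MC: 176.3 − 1.4Q = 65.75 + 0.18Q → Q_m = 69.9684.
Price P_m = 176.3 − 0.7·69.9684 = 127.3221; MC(Q_m) = 65.75 + 0.18·69.9684 = 78.3443.
Competitive Q* = 125.625, so ΔQ = 55.6566; wedge = 127.3221 − 78.3443 = 48.9778.
Deadweight loss = ½ × 55.6566 × 48.9778 = $1362.97 thousand.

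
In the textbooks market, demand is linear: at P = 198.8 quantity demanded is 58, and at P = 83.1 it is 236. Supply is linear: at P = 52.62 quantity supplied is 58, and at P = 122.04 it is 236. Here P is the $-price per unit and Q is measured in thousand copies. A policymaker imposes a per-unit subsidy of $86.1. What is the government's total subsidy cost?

$24223.90 thousand

Demand slope = (83.1 − 198.8)/(236 − 58) = −0.65, so P = 236.5 − 0.65Q.
Supply slope = (122.04 − 52.62)/(236 − 58) = 0.39, so P = 30 + 0.39Q.
Competitive equilibrium: 236.5 − 0.65Q = 30 + 0.39Q → Q* = 198.55769, P* = 107.4375.
The subsidy lowers effective supply by 86.1: P = 0.39Q − 56.1.
New quantity: 236.5 − 0.65Q = 0.39Q − 56.1 → Q' = 281.34615.
Total subsidy cost = 86.1 × 281.34615 = $24223.90 thousand.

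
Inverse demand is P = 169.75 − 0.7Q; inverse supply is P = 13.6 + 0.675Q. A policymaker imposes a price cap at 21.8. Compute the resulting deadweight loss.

Competitive equilibrium: 169.75 − 0.7Q = 13.6 + 0.675Q → Q* = 113.5636, P* = 90.2555.
At the ceiling P = 21.8, quantity supplied = (21.8 − 13.6)/0.675 = 12.1481.
Willingness to pay at Q' = 12.1481: 169.75 − 0.7·12.1481 = 161.2463.
ΔQ = 113.5636 − 12.1481 = 101.4155; wedge = 161.2463 − 21.8 = 139.4463.
Welfare loss = ½ × 101.4155 × 139.4463 = 7071.01.

7071.01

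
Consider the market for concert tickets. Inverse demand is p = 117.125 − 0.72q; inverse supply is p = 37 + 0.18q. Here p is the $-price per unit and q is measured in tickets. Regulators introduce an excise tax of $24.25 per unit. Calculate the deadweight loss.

Competitive equilibrium: 117.125 − 0.72q = 37 + 0.18q → q* = 89.0278, p* = 53.025.
With the tax, the buyer price exceeds the seller price by 24.25: (117.125 − 0.72q) − (37 + 0.18q) = 24.25 → q' = 62.0833.
Δq = 89.0278 − 62.0833 = 26.9445; the wedge equals the tax, 24.25.
DWL = ½ × 26.9445 × 24.25 = $326.70.

$326.70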